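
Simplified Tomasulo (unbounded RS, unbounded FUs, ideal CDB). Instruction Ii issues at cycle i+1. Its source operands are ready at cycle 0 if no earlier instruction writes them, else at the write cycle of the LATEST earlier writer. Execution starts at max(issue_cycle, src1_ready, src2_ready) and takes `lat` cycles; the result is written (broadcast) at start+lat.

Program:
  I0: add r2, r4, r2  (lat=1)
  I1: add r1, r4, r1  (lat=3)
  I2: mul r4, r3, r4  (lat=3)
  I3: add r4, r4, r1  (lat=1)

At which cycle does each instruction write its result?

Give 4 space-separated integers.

Answer: 2 5 6 7

Derivation:
I0 add r2: issue@1 deps=(None,None) exec_start@1 write@2
I1 add r1: issue@2 deps=(None,None) exec_start@2 write@5
I2 mul r4: issue@3 deps=(None,None) exec_start@3 write@6
I3 add r4: issue@4 deps=(2,1) exec_start@6 write@7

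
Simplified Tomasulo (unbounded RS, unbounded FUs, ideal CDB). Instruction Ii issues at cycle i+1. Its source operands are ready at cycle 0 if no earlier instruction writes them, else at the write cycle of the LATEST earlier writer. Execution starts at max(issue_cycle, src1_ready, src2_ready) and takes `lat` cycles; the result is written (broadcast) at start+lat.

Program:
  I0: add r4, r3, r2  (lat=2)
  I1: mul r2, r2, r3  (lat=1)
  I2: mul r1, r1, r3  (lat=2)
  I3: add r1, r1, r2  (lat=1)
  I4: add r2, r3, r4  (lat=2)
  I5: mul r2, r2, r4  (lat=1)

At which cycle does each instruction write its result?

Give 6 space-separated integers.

I0 add r4: issue@1 deps=(None,None) exec_start@1 write@3
I1 mul r2: issue@2 deps=(None,None) exec_start@2 write@3
I2 mul r1: issue@3 deps=(None,None) exec_start@3 write@5
I3 add r1: issue@4 deps=(2,1) exec_start@5 write@6
I4 add r2: issue@5 deps=(None,0) exec_start@5 write@7
I5 mul r2: issue@6 deps=(4,0) exec_start@7 write@8

Answer: 3 3 5 6 7 8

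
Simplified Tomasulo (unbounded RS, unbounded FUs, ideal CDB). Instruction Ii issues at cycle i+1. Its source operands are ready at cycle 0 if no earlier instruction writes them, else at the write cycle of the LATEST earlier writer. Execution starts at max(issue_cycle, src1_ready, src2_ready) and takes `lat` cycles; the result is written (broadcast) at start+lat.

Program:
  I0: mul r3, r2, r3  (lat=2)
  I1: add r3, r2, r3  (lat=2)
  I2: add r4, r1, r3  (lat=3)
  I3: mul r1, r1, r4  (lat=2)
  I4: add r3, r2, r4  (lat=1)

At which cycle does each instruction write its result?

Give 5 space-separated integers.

I0 mul r3: issue@1 deps=(None,None) exec_start@1 write@3
I1 add r3: issue@2 deps=(None,0) exec_start@3 write@5
I2 add r4: issue@3 deps=(None,1) exec_start@5 write@8
I3 mul r1: issue@4 deps=(None,2) exec_start@8 write@10
I4 add r3: issue@5 deps=(None,2) exec_start@8 write@9

Answer: 3 5 8 10 9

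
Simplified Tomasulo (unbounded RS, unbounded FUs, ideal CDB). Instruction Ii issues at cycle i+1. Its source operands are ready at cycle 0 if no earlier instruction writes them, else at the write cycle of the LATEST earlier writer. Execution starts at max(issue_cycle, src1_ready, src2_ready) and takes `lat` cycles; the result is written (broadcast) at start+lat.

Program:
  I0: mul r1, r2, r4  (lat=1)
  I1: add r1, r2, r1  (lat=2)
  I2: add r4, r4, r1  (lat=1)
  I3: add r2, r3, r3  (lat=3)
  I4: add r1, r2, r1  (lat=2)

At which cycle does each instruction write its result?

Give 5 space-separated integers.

Answer: 2 4 5 7 9

Derivation:
I0 mul r1: issue@1 deps=(None,None) exec_start@1 write@2
I1 add r1: issue@2 deps=(None,0) exec_start@2 write@4
I2 add r4: issue@3 deps=(None,1) exec_start@4 write@5
I3 add r2: issue@4 deps=(None,None) exec_start@4 write@7
I4 add r1: issue@5 deps=(3,1) exec_start@7 write@9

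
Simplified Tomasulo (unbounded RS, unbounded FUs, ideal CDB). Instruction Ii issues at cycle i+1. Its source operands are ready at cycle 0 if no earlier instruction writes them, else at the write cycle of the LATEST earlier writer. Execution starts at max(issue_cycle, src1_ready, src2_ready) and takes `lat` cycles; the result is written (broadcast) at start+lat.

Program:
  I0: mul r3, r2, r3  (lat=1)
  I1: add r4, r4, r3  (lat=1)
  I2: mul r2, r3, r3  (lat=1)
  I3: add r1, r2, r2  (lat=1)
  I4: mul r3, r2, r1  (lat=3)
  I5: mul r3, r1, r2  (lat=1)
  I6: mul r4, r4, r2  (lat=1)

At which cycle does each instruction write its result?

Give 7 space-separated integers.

I0 mul r3: issue@1 deps=(None,None) exec_start@1 write@2
I1 add r4: issue@2 deps=(None,0) exec_start@2 write@3
I2 mul r2: issue@3 deps=(0,0) exec_start@3 write@4
I3 add r1: issue@4 deps=(2,2) exec_start@4 write@5
I4 mul r3: issue@5 deps=(2,3) exec_start@5 write@8
I5 mul r3: issue@6 deps=(3,2) exec_start@6 write@7
I6 mul r4: issue@7 deps=(1,2) exec_start@7 write@8

Answer: 2 3 4 5 8 7 8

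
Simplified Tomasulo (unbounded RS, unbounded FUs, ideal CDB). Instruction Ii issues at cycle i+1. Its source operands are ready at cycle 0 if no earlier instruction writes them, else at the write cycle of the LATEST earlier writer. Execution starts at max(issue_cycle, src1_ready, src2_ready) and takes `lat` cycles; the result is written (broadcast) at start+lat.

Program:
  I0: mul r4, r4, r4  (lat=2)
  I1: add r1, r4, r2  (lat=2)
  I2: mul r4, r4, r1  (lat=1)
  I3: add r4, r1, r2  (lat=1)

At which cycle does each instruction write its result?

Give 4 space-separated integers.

Answer: 3 5 6 6

Derivation:
I0 mul r4: issue@1 deps=(None,None) exec_start@1 write@3
I1 add r1: issue@2 deps=(0,None) exec_start@3 write@5
I2 mul r4: issue@3 deps=(0,1) exec_start@5 write@6
I3 add r4: issue@4 deps=(1,None) exec_start@5 write@6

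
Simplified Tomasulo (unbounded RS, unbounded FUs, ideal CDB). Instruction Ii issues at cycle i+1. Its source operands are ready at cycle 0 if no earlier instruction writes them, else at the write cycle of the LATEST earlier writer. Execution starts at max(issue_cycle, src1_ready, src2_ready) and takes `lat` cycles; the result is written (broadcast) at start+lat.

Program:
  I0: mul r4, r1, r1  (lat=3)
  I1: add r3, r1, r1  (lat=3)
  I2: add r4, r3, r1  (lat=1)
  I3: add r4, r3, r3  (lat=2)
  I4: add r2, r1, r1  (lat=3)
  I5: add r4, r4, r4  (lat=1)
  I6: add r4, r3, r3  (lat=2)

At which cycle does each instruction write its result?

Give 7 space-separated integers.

Answer: 4 5 6 7 8 8 9

Derivation:
I0 mul r4: issue@1 deps=(None,None) exec_start@1 write@4
I1 add r3: issue@2 deps=(None,None) exec_start@2 write@5
I2 add r4: issue@3 deps=(1,None) exec_start@5 write@6
I3 add r4: issue@4 deps=(1,1) exec_start@5 write@7
I4 add r2: issue@5 deps=(None,None) exec_start@5 write@8
I5 add r4: issue@6 deps=(3,3) exec_start@7 write@8
I6 add r4: issue@7 deps=(1,1) exec_start@7 write@9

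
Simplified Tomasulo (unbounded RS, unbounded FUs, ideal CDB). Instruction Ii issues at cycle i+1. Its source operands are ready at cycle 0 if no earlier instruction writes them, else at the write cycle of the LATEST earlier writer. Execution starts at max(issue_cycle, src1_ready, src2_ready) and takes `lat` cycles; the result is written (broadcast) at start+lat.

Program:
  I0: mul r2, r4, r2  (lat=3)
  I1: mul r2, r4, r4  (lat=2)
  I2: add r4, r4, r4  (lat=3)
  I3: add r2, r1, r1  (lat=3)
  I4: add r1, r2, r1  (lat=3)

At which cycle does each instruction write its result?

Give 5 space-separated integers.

Answer: 4 4 6 7 10

Derivation:
I0 mul r2: issue@1 deps=(None,None) exec_start@1 write@4
I1 mul r2: issue@2 deps=(None,None) exec_start@2 write@4
I2 add r4: issue@3 deps=(None,None) exec_start@3 write@6
I3 add r2: issue@4 deps=(None,None) exec_start@4 write@7
I4 add r1: issue@5 deps=(3,None) exec_start@7 write@10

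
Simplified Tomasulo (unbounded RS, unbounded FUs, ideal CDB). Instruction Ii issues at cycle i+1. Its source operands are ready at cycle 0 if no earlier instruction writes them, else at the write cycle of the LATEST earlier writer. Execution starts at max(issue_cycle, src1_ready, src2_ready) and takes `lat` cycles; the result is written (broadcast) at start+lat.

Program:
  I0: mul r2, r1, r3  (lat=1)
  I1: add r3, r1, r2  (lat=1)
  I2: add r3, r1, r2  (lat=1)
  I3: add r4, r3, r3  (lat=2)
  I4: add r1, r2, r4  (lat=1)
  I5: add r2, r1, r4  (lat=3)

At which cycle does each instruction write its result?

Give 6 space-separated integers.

I0 mul r2: issue@1 deps=(None,None) exec_start@1 write@2
I1 add r3: issue@2 deps=(None,0) exec_start@2 write@3
I2 add r3: issue@3 deps=(None,0) exec_start@3 write@4
I3 add r4: issue@4 deps=(2,2) exec_start@4 write@6
I4 add r1: issue@5 deps=(0,3) exec_start@6 write@7
I5 add r2: issue@6 deps=(4,3) exec_start@7 write@10

Answer: 2 3 4 6 7 10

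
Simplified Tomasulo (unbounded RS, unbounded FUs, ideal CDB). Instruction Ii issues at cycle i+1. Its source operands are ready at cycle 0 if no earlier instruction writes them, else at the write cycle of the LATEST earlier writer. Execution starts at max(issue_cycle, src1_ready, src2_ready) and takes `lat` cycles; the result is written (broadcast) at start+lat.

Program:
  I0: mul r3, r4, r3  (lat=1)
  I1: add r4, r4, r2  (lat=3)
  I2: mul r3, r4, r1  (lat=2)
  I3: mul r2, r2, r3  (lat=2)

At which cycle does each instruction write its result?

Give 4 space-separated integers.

I0 mul r3: issue@1 deps=(None,None) exec_start@1 write@2
I1 add r4: issue@2 deps=(None,None) exec_start@2 write@5
I2 mul r3: issue@3 deps=(1,None) exec_start@5 write@7
I3 mul r2: issue@4 deps=(None,2) exec_start@7 write@9

Answer: 2 5 7 9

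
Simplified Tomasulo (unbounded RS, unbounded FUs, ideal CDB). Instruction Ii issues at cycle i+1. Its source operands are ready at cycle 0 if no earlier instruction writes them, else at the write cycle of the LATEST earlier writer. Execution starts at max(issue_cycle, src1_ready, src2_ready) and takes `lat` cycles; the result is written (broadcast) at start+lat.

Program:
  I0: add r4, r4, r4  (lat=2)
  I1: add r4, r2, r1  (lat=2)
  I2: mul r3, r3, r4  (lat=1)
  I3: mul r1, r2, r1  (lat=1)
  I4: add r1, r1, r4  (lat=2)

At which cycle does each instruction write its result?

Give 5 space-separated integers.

I0 add r4: issue@1 deps=(None,None) exec_start@1 write@3
I1 add r4: issue@2 deps=(None,None) exec_start@2 write@4
I2 mul r3: issue@3 deps=(None,1) exec_start@4 write@5
I3 mul r1: issue@4 deps=(None,None) exec_start@4 write@5
I4 add r1: issue@5 deps=(3,1) exec_start@5 write@7

Answer: 3 4 5 5 7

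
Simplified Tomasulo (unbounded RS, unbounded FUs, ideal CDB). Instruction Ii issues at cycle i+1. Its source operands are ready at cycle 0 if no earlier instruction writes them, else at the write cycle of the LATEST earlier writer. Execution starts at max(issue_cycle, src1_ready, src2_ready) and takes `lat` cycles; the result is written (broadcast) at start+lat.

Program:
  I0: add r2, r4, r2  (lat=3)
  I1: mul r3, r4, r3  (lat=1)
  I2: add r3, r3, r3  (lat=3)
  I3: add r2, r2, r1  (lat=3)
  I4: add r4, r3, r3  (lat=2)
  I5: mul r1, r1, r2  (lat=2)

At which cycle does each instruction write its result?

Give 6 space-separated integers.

I0 add r2: issue@1 deps=(None,None) exec_start@1 write@4
I1 mul r3: issue@2 deps=(None,None) exec_start@2 write@3
I2 add r3: issue@3 deps=(1,1) exec_start@3 write@6
I3 add r2: issue@4 deps=(0,None) exec_start@4 write@7
I4 add r4: issue@5 deps=(2,2) exec_start@6 write@8
I5 mul r1: issue@6 deps=(None,3) exec_start@7 write@9

Answer: 4 3 6 7 8 9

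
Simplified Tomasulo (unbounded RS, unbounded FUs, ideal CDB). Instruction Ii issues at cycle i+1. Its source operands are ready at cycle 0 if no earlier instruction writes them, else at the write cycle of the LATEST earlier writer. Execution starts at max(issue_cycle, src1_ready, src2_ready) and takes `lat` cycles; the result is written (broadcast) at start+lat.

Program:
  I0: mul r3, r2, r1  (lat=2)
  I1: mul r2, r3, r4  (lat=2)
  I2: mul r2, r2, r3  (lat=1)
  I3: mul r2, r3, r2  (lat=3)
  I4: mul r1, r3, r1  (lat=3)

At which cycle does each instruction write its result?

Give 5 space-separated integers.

I0 mul r3: issue@1 deps=(None,None) exec_start@1 write@3
I1 mul r2: issue@2 deps=(0,None) exec_start@3 write@5
I2 mul r2: issue@3 deps=(1,0) exec_start@5 write@6
I3 mul r2: issue@4 deps=(0,2) exec_start@6 write@9
I4 mul r1: issue@5 deps=(0,None) exec_start@5 write@8

Answer: 3 5 6 9 8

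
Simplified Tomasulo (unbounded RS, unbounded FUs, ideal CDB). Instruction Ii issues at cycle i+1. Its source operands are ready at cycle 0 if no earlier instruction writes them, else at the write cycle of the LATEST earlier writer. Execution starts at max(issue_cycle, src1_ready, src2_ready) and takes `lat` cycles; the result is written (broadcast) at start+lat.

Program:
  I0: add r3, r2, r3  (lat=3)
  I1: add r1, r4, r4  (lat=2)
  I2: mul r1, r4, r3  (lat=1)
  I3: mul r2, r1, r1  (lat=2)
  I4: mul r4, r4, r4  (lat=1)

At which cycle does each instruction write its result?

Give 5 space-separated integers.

I0 add r3: issue@1 deps=(None,None) exec_start@1 write@4
I1 add r1: issue@2 deps=(None,None) exec_start@2 write@4
I2 mul r1: issue@3 deps=(None,0) exec_start@4 write@5
I3 mul r2: issue@4 deps=(2,2) exec_start@5 write@7
I4 mul r4: issue@5 deps=(None,None) exec_start@5 write@6

Answer: 4 4 5 7 6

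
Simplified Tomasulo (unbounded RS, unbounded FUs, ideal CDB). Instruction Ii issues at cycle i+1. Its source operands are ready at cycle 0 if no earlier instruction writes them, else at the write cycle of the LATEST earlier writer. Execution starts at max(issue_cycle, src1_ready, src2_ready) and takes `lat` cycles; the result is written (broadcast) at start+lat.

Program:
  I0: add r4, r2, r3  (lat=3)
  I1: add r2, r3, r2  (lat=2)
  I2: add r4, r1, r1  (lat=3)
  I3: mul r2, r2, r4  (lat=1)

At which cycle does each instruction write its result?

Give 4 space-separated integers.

Answer: 4 4 6 7

Derivation:
I0 add r4: issue@1 deps=(None,None) exec_start@1 write@4
I1 add r2: issue@2 deps=(None,None) exec_start@2 write@4
I2 add r4: issue@3 deps=(None,None) exec_start@3 write@6
I3 mul r2: issue@4 deps=(1,2) exec_start@6 write@7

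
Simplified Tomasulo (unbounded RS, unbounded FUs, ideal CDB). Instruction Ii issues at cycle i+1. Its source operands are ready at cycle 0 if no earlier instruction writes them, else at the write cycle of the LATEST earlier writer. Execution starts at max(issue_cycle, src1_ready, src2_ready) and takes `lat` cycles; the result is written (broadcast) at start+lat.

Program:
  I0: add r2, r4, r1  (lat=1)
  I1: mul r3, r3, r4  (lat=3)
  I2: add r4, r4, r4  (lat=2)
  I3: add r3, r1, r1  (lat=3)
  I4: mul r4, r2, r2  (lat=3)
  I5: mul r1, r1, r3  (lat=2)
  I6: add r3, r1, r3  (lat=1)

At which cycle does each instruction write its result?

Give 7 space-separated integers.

Answer: 2 5 5 7 8 9 10

Derivation:
I0 add r2: issue@1 deps=(None,None) exec_start@1 write@2
I1 mul r3: issue@2 deps=(None,None) exec_start@2 write@5
I2 add r4: issue@3 deps=(None,None) exec_start@3 write@5
I3 add r3: issue@4 deps=(None,None) exec_start@4 write@7
I4 mul r4: issue@5 deps=(0,0) exec_start@5 write@8
I5 mul r1: issue@6 deps=(None,3) exec_start@7 write@9
I6 add r3: issue@7 deps=(5,3) exec_start@9 write@10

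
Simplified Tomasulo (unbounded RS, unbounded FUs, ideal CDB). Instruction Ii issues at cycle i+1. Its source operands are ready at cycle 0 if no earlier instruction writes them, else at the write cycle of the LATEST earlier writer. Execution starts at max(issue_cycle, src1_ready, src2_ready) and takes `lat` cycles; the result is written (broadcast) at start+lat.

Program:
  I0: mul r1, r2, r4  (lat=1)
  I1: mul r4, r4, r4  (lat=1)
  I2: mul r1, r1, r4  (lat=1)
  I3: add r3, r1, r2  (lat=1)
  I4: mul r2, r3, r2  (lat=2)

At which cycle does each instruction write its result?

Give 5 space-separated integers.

Answer: 2 3 4 5 7

Derivation:
I0 mul r1: issue@1 deps=(None,None) exec_start@1 write@2
I1 mul r4: issue@2 deps=(None,None) exec_start@2 write@3
I2 mul r1: issue@3 deps=(0,1) exec_start@3 write@4
I3 add r3: issue@4 deps=(2,None) exec_start@4 write@5
I4 mul r2: issue@5 deps=(3,None) exec_start@5 write@7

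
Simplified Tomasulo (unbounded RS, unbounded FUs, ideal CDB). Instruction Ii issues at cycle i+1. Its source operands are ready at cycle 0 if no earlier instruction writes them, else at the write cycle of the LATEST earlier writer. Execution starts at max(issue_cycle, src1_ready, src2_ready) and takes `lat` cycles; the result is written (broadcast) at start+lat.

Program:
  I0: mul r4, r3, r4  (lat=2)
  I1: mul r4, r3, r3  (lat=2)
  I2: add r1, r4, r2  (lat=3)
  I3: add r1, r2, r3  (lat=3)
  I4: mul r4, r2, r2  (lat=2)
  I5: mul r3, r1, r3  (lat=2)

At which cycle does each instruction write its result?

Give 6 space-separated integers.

I0 mul r4: issue@1 deps=(None,None) exec_start@1 write@3
I1 mul r4: issue@2 deps=(None,None) exec_start@2 write@4
I2 add r1: issue@3 deps=(1,None) exec_start@4 write@7
I3 add r1: issue@4 deps=(None,None) exec_start@4 write@7
I4 mul r4: issue@5 deps=(None,None) exec_start@5 write@7
I5 mul r3: issue@6 deps=(3,None) exec_start@7 write@9

Answer: 3 4 7 7 7 9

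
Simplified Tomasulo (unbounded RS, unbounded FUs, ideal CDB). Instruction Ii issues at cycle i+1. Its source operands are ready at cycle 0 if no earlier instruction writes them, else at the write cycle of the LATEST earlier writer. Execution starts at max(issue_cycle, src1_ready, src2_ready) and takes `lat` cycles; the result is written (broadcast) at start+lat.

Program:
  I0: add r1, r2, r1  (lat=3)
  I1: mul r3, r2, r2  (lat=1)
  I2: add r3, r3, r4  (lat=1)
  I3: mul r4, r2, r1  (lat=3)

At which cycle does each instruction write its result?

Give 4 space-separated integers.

Answer: 4 3 4 7

Derivation:
I0 add r1: issue@1 deps=(None,None) exec_start@1 write@4
I1 mul r3: issue@2 deps=(None,None) exec_start@2 write@3
I2 add r3: issue@3 deps=(1,None) exec_start@3 write@4
I3 mul r4: issue@4 deps=(None,0) exec_start@4 write@7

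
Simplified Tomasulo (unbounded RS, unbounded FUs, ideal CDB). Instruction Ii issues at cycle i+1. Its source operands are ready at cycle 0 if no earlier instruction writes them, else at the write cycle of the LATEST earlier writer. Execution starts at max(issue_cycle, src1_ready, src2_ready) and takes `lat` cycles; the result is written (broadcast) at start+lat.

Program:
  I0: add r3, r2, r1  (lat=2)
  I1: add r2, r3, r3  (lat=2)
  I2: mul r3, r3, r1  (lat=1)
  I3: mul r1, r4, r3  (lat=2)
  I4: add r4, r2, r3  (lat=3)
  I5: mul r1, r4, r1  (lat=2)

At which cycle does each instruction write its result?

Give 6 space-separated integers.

Answer: 3 5 4 6 8 10

Derivation:
I0 add r3: issue@1 deps=(None,None) exec_start@1 write@3
I1 add r2: issue@2 deps=(0,0) exec_start@3 write@5
I2 mul r3: issue@3 deps=(0,None) exec_start@3 write@4
I3 mul r1: issue@4 deps=(None,2) exec_start@4 write@6
I4 add r4: issue@5 deps=(1,2) exec_start@5 write@8
I5 mul r1: issue@6 deps=(4,3) exec_start@8 write@10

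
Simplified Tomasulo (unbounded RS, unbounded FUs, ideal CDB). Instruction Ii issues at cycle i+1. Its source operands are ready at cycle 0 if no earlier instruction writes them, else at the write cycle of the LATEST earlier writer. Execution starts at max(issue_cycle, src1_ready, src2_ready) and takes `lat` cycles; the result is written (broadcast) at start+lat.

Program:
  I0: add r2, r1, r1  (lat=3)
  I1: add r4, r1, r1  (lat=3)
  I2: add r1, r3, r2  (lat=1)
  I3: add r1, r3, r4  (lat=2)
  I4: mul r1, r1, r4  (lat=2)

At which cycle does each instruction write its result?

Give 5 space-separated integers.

I0 add r2: issue@1 deps=(None,None) exec_start@1 write@4
I1 add r4: issue@2 deps=(None,None) exec_start@2 write@5
I2 add r1: issue@3 deps=(None,0) exec_start@4 write@5
I3 add r1: issue@4 deps=(None,1) exec_start@5 write@7
I4 mul r1: issue@5 deps=(3,1) exec_start@7 write@9

Answer: 4 5 5 7 9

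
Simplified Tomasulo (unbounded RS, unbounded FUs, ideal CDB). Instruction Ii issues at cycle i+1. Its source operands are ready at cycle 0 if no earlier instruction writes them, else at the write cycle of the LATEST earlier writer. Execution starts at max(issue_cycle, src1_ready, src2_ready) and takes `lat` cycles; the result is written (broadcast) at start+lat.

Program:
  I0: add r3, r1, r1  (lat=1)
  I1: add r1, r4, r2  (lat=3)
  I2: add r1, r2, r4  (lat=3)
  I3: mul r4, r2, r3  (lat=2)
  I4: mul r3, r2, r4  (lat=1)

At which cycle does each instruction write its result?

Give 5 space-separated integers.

Answer: 2 5 6 6 7

Derivation:
I0 add r3: issue@1 deps=(None,None) exec_start@1 write@2
I1 add r1: issue@2 deps=(None,None) exec_start@2 write@5
I2 add r1: issue@3 deps=(None,None) exec_start@3 write@6
I3 mul r4: issue@4 deps=(None,0) exec_start@4 write@6
I4 mul r3: issue@5 deps=(None,3) exec_start@6 write@7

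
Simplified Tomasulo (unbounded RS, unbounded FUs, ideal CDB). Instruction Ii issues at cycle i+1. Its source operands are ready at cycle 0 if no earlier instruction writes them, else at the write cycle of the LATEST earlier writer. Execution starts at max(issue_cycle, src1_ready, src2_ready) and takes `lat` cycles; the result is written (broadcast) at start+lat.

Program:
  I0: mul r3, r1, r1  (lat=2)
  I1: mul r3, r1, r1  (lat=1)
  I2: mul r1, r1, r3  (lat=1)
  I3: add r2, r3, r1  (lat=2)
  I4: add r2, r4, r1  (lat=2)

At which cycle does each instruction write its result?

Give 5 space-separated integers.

Answer: 3 3 4 6 7

Derivation:
I0 mul r3: issue@1 deps=(None,None) exec_start@1 write@3
I1 mul r3: issue@2 deps=(None,None) exec_start@2 write@3
I2 mul r1: issue@3 deps=(None,1) exec_start@3 write@4
I3 add r2: issue@4 deps=(1,2) exec_start@4 write@6
I4 add r2: issue@5 deps=(None,2) exec_start@5 write@7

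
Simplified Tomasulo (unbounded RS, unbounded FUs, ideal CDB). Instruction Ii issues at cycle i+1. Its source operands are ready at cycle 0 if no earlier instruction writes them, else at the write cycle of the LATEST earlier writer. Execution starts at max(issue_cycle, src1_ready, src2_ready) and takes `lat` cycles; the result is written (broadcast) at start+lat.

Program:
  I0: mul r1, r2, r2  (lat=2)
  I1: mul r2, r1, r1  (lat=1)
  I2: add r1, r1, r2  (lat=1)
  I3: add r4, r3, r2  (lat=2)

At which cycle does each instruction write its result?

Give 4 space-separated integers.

Answer: 3 4 5 6

Derivation:
I0 mul r1: issue@1 deps=(None,None) exec_start@1 write@3
I1 mul r2: issue@2 deps=(0,0) exec_start@3 write@4
I2 add r1: issue@3 deps=(0,1) exec_start@4 write@5
I3 add r4: issue@4 deps=(None,1) exec_start@4 write@6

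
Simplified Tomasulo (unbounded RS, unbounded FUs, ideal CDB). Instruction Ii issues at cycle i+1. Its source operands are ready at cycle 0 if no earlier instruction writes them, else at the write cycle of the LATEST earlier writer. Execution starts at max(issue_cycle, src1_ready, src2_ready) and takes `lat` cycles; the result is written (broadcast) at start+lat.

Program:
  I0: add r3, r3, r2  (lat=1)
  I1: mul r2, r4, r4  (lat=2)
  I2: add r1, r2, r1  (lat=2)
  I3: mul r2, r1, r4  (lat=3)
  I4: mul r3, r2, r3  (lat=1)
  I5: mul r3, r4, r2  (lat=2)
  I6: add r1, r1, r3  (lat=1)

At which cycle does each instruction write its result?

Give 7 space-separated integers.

Answer: 2 4 6 9 10 11 12

Derivation:
I0 add r3: issue@1 deps=(None,None) exec_start@1 write@2
I1 mul r2: issue@2 deps=(None,None) exec_start@2 write@4
I2 add r1: issue@3 deps=(1,None) exec_start@4 write@6
I3 mul r2: issue@4 deps=(2,None) exec_start@6 write@9
I4 mul r3: issue@5 deps=(3,0) exec_start@9 write@10
I5 mul r3: issue@6 deps=(None,3) exec_start@9 write@11
I6 add r1: issue@7 deps=(2,5) exec_start@11 write@12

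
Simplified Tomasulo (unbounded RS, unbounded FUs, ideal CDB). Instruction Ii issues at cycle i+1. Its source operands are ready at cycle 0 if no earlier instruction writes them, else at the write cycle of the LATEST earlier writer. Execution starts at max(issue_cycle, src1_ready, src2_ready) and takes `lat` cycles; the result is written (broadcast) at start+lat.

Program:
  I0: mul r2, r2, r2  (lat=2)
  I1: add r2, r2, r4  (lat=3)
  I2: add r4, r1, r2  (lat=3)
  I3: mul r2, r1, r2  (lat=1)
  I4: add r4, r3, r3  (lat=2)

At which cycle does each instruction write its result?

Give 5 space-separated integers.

Answer: 3 6 9 7 7

Derivation:
I0 mul r2: issue@1 deps=(None,None) exec_start@1 write@3
I1 add r2: issue@2 deps=(0,None) exec_start@3 write@6
I2 add r4: issue@3 deps=(None,1) exec_start@6 write@9
I3 mul r2: issue@4 deps=(None,1) exec_start@6 write@7
I4 add r4: issue@5 deps=(None,None) exec_start@5 write@7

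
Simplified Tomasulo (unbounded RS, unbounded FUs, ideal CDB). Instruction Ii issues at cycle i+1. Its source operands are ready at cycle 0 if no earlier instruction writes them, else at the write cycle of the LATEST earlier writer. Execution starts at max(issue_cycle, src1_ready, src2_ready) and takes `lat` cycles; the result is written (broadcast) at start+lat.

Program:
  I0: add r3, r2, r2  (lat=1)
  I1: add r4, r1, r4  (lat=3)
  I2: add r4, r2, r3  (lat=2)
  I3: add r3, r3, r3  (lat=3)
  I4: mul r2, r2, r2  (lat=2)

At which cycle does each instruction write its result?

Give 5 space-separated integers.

Answer: 2 5 5 7 7

Derivation:
I0 add r3: issue@1 deps=(None,None) exec_start@1 write@2
I1 add r4: issue@2 deps=(None,None) exec_start@2 write@5
I2 add r4: issue@3 deps=(None,0) exec_start@3 write@5
I3 add r3: issue@4 deps=(0,0) exec_start@4 write@7
I4 mul r2: issue@5 deps=(None,None) exec_start@5 write@7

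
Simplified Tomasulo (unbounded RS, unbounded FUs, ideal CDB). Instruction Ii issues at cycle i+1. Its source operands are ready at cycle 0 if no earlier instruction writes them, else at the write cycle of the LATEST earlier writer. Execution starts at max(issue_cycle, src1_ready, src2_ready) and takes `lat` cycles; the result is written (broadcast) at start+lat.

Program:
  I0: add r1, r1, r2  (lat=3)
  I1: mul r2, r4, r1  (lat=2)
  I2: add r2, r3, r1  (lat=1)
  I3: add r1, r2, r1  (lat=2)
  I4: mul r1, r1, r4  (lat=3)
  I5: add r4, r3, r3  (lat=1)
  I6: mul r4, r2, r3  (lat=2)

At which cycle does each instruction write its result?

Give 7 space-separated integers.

I0 add r1: issue@1 deps=(None,None) exec_start@1 write@4
I1 mul r2: issue@2 deps=(None,0) exec_start@4 write@6
I2 add r2: issue@3 deps=(None,0) exec_start@4 write@5
I3 add r1: issue@4 deps=(2,0) exec_start@5 write@7
I4 mul r1: issue@5 deps=(3,None) exec_start@7 write@10
I5 add r4: issue@6 deps=(None,None) exec_start@6 write@7
I6 mul r4: issue@7 deps=(2,None) exec_start@7 write@9

Answer: 4 6 5 7 10 7 9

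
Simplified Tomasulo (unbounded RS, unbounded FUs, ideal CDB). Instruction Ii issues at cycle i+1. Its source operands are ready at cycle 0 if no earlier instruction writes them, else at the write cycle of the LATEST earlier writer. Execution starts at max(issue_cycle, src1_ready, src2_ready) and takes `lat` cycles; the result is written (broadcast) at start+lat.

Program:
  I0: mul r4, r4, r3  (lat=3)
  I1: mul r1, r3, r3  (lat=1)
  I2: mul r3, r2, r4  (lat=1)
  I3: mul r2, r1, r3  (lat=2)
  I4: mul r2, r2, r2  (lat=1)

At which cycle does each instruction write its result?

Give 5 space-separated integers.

Answer: 4 3 5 7 8

Derivation:
I0 mul r4: issue@1 deps=(None,None) exec_start@1 write@4
I1 mul r1: issue@2 deps=(None,None) exec_start@2 write@3
I2 mul r3: issue@3 deps=(None,0) exec_start@4 write@5
I3 mul r2: issue@4 deps=(1,2) exec_start@5 write@7
I4 mul r2: issue@5 deps=(3,3) exec_start@7 write@8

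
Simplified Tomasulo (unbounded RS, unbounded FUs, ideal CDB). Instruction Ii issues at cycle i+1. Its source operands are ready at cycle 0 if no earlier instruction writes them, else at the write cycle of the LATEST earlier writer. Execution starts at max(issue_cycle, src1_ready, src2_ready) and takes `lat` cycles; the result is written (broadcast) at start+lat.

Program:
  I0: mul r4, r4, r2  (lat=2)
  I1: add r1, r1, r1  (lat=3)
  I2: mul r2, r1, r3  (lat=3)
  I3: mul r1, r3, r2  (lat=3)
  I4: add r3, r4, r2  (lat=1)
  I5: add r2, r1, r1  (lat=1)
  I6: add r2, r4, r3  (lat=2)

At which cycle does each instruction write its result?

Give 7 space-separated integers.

Answer: 3 5 8 11 9 12 11

Derivation:
I0 mul r4: issue@1 deps=(None,None) exec_start@1 write@3
I1 add r1: issue@2 deps=(None,None) exec_start@2 write@5
I2 mul r2: issue@3 deps=(1,None) exec_start@5 write@8
I3 mul r1: issue@4 deps=(None,2) exec_start@8 write@11
I4 add r3: issue@5 deps=(0,2) exec_start@8 write@9
I5 add r2: issue@6 deps=(3,3) exec_start@11 write@12
I6 add r2: issue@7 deps=(0,4) exec_start@9 write@11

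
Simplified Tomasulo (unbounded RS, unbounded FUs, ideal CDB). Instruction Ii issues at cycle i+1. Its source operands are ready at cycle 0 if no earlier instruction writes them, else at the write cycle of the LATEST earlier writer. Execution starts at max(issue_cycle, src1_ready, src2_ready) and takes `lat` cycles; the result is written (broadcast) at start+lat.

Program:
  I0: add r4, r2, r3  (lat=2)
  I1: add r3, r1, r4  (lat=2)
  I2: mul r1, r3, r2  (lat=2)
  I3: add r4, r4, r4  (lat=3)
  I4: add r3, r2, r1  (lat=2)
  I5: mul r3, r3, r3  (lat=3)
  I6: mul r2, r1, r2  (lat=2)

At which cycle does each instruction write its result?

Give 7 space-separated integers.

I0 add r4: issue@1 deps=(None,None) exec_start@1 write@3
I1 add r3: issue@2 deps=(None,0) exec_start@3 write@5
I2 mul r1: issue@3 deps=(1,None) exec_start@5 write@7
I3 add r4: issue@4 deps=(0,0) exec_start@4 write@7
I4 add r3: issue@5 deps=(None,2) exec_start@7 write@9
I5 mul r3: issue@6 deps=(4,4) exec_start@9 write@12
I6 mul r2: issue@7 deps=(2,None) exec_start@7 write@9

Answer: 3 5 7 7 9 12 9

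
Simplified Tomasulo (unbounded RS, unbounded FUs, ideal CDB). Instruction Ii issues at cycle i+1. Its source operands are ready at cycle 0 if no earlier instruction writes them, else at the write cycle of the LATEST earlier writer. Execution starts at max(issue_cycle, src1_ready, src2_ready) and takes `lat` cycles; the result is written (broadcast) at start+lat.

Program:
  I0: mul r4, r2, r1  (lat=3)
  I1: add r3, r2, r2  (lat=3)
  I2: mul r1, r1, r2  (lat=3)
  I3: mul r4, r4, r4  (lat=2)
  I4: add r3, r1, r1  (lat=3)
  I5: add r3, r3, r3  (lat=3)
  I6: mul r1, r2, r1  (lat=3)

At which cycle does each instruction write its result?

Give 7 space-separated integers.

Answer: 4 5 6 6 9 12 10

Derivation:
I0 mul r4: issue@1 deps=(None,None) exec_start@1 write@4
I1 add r3: issue@2 deps=(None,None) exec_start@2 write@5
I2 mul r1: issue@3 deps=(None,None) exec_start@3 write@6
I3 mul r4: issue@4 deps=(0,0) exec_start@4 write@6
I4 add r3: issue@5 deps=(2,2) exec_start@6 write@9
I5 add r3: issue@6 deps=(4,4) exec_start@9 write@12
I6 mul r1: issue@7 deps=(None,2) exec_start@7 write@10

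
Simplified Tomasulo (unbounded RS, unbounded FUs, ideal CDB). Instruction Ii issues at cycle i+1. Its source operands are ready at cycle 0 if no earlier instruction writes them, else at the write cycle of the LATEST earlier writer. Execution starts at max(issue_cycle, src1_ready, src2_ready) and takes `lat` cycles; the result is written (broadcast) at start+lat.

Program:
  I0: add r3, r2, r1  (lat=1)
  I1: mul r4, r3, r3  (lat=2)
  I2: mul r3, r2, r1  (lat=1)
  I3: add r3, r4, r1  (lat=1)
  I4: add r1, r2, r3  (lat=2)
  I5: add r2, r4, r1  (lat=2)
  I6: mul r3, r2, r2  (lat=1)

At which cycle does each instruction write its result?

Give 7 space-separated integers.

Answer: 2 4 4 5 7 9 10

Derivation:
I0 add r3: issue@1 deps=(None,None) exec_start@1 write@2
I1 mul r4: issue@2 deps=(0,0) exec_start@2 write@4
I2 mul r3: issue@3 deps=(None,None) exec_start@3 write@4
I3 add r3: issue@4 deps=(1,None) exec_start@4 write@5
I4 add r1: issue@5 deps=(None,3) exec_start@5 write@7
I5 add r2: issue@6 deps=(1,4) exec_start@7 write@9
I6 mul r3: issue@7 deps=(5,5) exec_start@9 write@10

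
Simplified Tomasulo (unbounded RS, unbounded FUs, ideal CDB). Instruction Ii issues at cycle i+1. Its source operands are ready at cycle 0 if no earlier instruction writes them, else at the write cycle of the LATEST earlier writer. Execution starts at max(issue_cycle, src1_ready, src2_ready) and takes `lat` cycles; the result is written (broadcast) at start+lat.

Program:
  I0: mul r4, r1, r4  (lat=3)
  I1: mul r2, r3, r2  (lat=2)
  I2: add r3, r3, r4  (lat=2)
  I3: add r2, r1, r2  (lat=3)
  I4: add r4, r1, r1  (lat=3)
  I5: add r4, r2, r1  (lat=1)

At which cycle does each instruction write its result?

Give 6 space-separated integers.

Answer: 4 4 6 7 8 8

Derivation:
I0 mul r4: issue@1 deps=(None,None) exec_start@1 write@4
I1 mul r2: issue@2 deps=(None,None) exec_start@2 write@4
I2 add r3: issue@3 deps=(None,0) exec_start@4 write@6
I3 add r2: issue@4 deps=(None,1) exec_start@4 write@7
I4 add r4: issue@5 deps=(None,None) exec_start@5 write@8
I5 add r4: issue@6 deps=(3,None) exec_start@7 write@8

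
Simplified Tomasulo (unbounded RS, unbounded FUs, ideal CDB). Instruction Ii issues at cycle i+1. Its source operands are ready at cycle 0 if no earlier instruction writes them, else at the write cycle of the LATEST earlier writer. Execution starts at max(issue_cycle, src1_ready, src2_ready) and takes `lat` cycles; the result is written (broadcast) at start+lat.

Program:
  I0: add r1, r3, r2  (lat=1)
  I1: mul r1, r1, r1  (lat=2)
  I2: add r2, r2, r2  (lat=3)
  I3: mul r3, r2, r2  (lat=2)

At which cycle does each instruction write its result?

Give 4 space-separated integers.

Answer: 2 4 6 8

Derivation:
I0 add r1: issue@1 deps=(None,None) exec_start@1 write@2
I1 mul r1: issue@2 deps=(0,0) exec_start@2 write@4
I2 add r2: issue@3 deps=(None,None) exec_start@3 write@6
I3 mul r3: issue@4 deps=(2,2) exec_start@6 write@8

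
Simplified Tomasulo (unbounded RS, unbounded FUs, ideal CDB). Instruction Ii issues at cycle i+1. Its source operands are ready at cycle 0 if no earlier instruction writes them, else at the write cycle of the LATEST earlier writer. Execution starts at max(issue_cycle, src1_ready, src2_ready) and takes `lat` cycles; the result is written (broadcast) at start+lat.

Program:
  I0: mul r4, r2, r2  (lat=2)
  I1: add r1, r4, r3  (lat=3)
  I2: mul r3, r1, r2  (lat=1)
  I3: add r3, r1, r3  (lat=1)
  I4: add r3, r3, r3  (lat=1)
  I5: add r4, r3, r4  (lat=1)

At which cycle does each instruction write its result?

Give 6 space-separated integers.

I0 mul r4: issue@1 deps=(None,None) exec_start@1 write@3
I1 add r1: issue@2 deps=(0,None) exec_start@3 write@6
I2 mul r3: issue@3 deps=(1,None) exec_start@6 write@7
I3 add r3: issue@4 deps=(1,2) exec_start@7 write@8
I4 add r3: issue@5 deps=(3,3) exec_start@8 write@9
I5 add r4: issue@6 deps=(4,0) exec_start@9 write@10

Answer: 3 6 7 8 9 10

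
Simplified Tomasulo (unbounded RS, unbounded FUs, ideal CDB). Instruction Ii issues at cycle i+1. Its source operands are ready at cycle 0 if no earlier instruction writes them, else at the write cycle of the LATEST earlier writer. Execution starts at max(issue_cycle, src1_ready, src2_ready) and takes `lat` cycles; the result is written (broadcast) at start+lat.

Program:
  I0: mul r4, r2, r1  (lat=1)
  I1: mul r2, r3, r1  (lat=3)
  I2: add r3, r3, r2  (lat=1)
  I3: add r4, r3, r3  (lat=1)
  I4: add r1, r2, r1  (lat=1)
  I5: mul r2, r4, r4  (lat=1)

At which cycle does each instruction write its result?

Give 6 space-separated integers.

I0 mul r4: issue@1 deps=(None,None) exec_start@1 write@2
I1 mul r2: issue@2 deps=(None,None) exec_start@2 write@5
I2 add r3: issue@3 deps=(None,1) exec_start@5 write@6
I3 add r4: issue@4 deps=(2,2) exec_start@6 write@7
I4 add r1: issue@5 deps=(1,None) exec_start@5 write@6
I5 mul r2: issue@6 deps=(3,3) exec_start@7 write@8

Answer: 2 5 6 7 6 8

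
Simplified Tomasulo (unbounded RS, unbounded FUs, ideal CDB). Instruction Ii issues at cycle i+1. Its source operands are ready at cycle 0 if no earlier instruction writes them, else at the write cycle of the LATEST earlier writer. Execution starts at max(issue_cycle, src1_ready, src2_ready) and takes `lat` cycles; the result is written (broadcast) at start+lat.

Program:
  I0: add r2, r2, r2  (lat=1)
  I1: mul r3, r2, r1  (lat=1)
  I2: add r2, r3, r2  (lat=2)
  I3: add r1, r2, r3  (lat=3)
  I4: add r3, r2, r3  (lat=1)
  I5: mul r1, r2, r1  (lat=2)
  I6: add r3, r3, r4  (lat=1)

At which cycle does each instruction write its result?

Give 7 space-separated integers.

I0 add r2: issue@1 deps=(None,None) exec_start@1 write@2
I1 mul r3: issue@2 deps=(0,None) exec_start@2 write@3
I2 add r2: issue@3 deps=(1,0) exec_start@3 write@5
I3 add r1: issue@4 deps=(2,1) exec_start@5 write@8
I4 add r3: issue@5 deps=(2,1) exec_start@5 write@6
I5 mul r1: issue@6 deps=(2,3) exec_start@8 write@10
I6 add r3: issue@7 deps=(4,None) exec_start@7 write@8

Answer: 2 3 5 8 6 10 8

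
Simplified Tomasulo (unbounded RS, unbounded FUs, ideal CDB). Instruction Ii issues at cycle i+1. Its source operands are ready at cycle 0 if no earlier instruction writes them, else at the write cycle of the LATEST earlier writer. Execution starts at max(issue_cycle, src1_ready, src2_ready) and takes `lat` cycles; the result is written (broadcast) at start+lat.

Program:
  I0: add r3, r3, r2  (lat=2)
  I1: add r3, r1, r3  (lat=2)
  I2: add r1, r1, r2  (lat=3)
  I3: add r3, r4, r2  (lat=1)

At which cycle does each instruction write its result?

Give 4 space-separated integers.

I0 add r3: issue@1 deps=(None,None) exec_start@1 write@3
I1 add r3: issue@2 deps=(None,0) exec_start@3 write@5
I2 add r1: issue@3 deps=(None,None) exec_start@3 write@6
I3 add r3: issue@4 deps=(None,None) exec_start@4 write@5

Answer: 3 5 6 5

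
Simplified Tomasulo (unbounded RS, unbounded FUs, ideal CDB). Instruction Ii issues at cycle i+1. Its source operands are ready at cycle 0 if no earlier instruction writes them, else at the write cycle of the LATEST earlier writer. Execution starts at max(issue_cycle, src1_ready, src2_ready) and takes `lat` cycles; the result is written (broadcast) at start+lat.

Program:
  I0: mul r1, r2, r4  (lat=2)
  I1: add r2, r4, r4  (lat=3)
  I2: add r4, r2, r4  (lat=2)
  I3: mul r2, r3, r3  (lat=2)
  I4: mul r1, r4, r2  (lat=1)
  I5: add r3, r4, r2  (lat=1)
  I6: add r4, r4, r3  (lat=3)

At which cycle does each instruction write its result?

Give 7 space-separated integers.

I0 mul r1: issue@1 deps=(None,None) exec_start@1 write@3
I1 add r2: issue@2 deps=(None,None) exec_start@2 write@5
I2 add r4: issue@3 deps=(1,None) exec_start@5 write@7
I3 mul r2: issue@4 deps=(None,None) exec_start@4 write@6
I4 mul r1: issue@5 deps=(2,3) exec_start@7 write@8
I5 add r3: issue@6 deps=(2,3) exec_start@7 write@8
I6 add r4: issue@7 deps=(2,5) exec_start@8 write@11

Answer: 3 5 7 6 8 8 11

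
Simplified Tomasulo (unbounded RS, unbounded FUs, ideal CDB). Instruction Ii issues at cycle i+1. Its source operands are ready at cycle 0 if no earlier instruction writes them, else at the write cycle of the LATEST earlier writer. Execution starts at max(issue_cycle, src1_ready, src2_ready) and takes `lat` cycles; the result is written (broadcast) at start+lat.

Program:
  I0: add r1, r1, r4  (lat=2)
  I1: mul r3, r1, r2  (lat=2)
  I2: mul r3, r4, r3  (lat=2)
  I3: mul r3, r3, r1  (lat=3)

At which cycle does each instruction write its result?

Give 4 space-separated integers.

Answer: 3 5 7 10

Derivation:
I0 add r1: issue@1 deps=(None,None) exec_start@1 write@3
I1 mul r3: issue@2 deps=(0,None) exec_start@3 write@5
I2 mul r3: issue@3 deps=(None,1) exec_start@5 write@7
I3 mul r3: issue@4 deps=(2,0) exec_start@7 write@10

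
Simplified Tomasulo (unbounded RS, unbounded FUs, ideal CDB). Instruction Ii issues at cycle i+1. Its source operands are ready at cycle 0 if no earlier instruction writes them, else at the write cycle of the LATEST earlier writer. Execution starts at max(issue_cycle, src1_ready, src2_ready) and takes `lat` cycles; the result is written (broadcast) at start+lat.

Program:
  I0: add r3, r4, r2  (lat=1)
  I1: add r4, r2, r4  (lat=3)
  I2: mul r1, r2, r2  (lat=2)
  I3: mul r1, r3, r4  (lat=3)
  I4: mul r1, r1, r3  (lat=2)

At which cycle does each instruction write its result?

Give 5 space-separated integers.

I0 add r3: issue@1 deps=(None,None) exec_start@1 write@2
I1 add r4: issue@2 deps=(None,None) exec_start@2 write@5
I2 mul r1: issue@3 deps=(None,None) exec_start@3 write@5
I3 mul r1: issue@4 deps=(0,1) exec_start@5 write@8
I4 mul r1: issue@5 deps=(3,0) exec_start@8 write@10

Answer: 2 5 5 8 10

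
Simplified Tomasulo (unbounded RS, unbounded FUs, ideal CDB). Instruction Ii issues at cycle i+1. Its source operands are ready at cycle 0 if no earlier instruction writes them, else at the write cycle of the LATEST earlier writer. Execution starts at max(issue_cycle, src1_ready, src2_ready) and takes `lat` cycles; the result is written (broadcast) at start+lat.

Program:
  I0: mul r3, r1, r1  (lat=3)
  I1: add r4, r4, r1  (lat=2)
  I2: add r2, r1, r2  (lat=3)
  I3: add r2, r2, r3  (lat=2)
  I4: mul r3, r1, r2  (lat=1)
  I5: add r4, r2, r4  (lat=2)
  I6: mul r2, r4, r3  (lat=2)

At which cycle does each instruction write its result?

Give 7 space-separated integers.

Answer: 4 4 6 8 9 10 12

Derivation:
I0 mul r3: issue@1 deps=(None,None) exec_start@1 write@4
I1 add r4: issue@2 deps=(None,None) exec_start@2 write@4
I2 add r2: issue@3 deps=(None,None) exec_start@3 write@6
I3 add r2: issue@4 deps=(2,0) exec_start@6 write@8
I4 mul r3: issue@5 deps=(None,3) exec_start@8 write@9
I5 add r4: issue@6 deps=(3,1) exec_start@8 write@10
I6 mul r2: issue@7 deps=(5,4) exec_start@10 write@12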